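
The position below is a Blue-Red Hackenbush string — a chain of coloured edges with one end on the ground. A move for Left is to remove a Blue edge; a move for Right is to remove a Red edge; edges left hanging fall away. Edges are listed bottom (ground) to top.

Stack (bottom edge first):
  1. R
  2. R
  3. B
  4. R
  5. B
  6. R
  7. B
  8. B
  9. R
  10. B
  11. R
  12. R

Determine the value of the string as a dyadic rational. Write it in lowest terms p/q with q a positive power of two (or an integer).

-1687/1024

Build G(s[:k]) for k = 1..12, string s = R R B R B R B B R B R R.
G_1 [R]  L=[(no moves)]  R=[0]  => -1
G_2 [RR]  L=[(no moves)]  R=[-1 0]  => -2
G_3 [RRB]  L=[-2]  R=[-1 0]  => -3/2
G_4 [RRBR]  L=[-2]  R=[-3/2 -1 0]  => -7/4
G_5 [RRBRB]  L=[-2 -7/4]  R=[-3/2 -1 0]  => -13/8
G_6 [RRBRBR]  L=[-2 -7/4]  R=[-13/8 -3/2 -1 0]  => -27/16
G_7 [RRBRBRB]  L=[-2 -7/4 -27/16]  R=[-13/8 -3/2 -1 0]  => -53/32
G_8 [RRBRBRBB]  L=[-2 -7/4 -27/16 -53/32]  R=[-13/8 -3/2 -1 0]  => -105/64
G_9 [RRBRBRBBR]  L=[-2 -7/4 -27/16 -53/32]  R=[-105/64 -13/8 -3/2 -1 0]  => -211/128
G_10 [RRBRBRBBRB]  L=[-2 -7/4 -27/16 -53/32 -211/128]  R=[-105/64 -13/8 -3/2 -1 0]  => -421/256
G_11 [RRBRBRBBRBR]  L=[-2 -7/4 -27/16 -53/32 -211/128]  R=[-421/256 -105/64 -13/8 -3/2 -1 0]  => -843/512
G_12 [RRBRBRBBRBRR]  L=[-2 -7/4 -27/16 -53/32 -211/128]  R=[-843/512 -421/256 -105/64 -13/8 -3/2 -1 0]  => -1687/1024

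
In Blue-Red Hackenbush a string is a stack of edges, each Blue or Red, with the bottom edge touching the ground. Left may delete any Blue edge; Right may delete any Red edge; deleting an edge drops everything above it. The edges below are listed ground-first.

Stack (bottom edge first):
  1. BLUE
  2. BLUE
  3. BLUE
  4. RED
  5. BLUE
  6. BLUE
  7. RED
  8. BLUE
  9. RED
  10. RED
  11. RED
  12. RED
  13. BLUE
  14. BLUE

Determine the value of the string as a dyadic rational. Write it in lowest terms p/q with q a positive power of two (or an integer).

Build value(s[:k]) for k = 1..14, string s = BLUE BLUE BLUE RED BLUE BLUE RED BLUE RED RED RED RED BLUE BLUE.
1 of 14 · B · max L 0 · min R +∞ -> 1
2 of 14 · BB · max L 1 · min R +∞ -> 2
3 of 14 · BBB · max L 2 · min R +∞ -> 3
4 of 14 · BBBR · max L 2 · min R 3 -> 5/2
5 of 14 · BBBRB · max L 5/2 · min R 3 -> 11/4
6 of 14 · BBBRBB · max L 11/4 · min R 3 -> 23/8
7 of 14 · BBBRBBR · max L 11/4 · min R 23/8 -> 45/16
8 of 14 · BBBRBBRB · max L 45/16 · min R 23/8 -> 91/32
9 of 14 · BBBRBBRBR · max L 45/16 · min R 91/32 -> 181/64
10 of 14 · BBBRBBRBRR · max L 45/16 · min R 181/64 -> 361/128
11 of 14 · BBBRBBRBRRR · max L 45/16 · min R 361/128 -> 721/256
12 of 14 · BBBRBBRBRRRR · max L 45/16 · min R 721/256 -> 1441/512
13 of 14 · BBBRBBRBRRRRB · max L 1441/512 · min R 721/256 -> 2883/1024
14 of 14 · BBBRBBRBRRRRBB · max L 2883/1024 · min R 721/256 -> 5767/2048

5767/2048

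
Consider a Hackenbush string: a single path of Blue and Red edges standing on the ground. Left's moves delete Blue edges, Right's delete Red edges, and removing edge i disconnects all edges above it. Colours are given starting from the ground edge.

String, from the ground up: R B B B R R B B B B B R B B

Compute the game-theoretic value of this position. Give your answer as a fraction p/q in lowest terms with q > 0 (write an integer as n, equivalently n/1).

v_1 [R]  L=[—]  R=[0]  ⇒ -1
v_2 [RB]  L=[-1]  R=[0]  ⇒ -1/2
v_3 [RBB]  L=[-1,-1/2]  R=[0]  ⇒ -1/4
v_4 [RBBB]  L=[-1,-1/2,-1/4]  R=[0]  ⇒ -1/8
v_5 [RBBBR]  L=[-1,-1/2,-1/4]  R=[-1/8,0]  ⇒ -3/16
v_6 [RBBBRR]  L=[-1,-1/2,-1/4]  R=[-3/16,-1/8,0]  ⇒ -7/32
v_7 [RBBBRRB]  L=[-1,-1/2,-1/4,-7/32]  R=[-3/16,-1/8,0]  ⇒ -13/64
v_8 [RBBBRRBB]  L=[-1,-1/2,-1/4,-7/32,-13/64]  R=[-3/16,-1/8,0]  ⇒ -25/128
v_9 [RBBBRRBBB]  L=[-1,-1/2,-1/4,-7/32,-13/64,-25/128]  R=[-3/16,-1/8,0]  ⇒ -49/256
v_10 [RBBBRRBBBB]  L=[-1,-1/2,-1/4,-7/32,-13/64,-25/128,-49/256]  R=[-3/16,-1/8,0]  ⇒ -97/512
v_11 [RBBBRRBBBBB]  L=[-1,-1/2,-1/4,-7/32,-13/64,-25/128,-49/256,-97/512]  R=[-3/16,-1/8,0]  ⇒ -193/1024
v_12 [RBBBRRBBBBBR]  L=[-1,-1/2,-1/4,-7/32,-13/64,-25/128,-49/256,-97/512]  R=[-193/1024,-3/16,-1/8,0]  ⇒ -387/2048
v_13 [RBBBRRBBBBBRB]  L=[-1,-1/2,-1/4,-7/32,-13/64,-25/128,-49/256,-97/512,-387/2048]  R=[-193/1024,-3/16,-1/8,0]  ⇒ -773/4096
v_14 [RBBBRRBBBBBRBB]  L=[-1,-1/2,-1/4,-7/32,-13/64,-25/128,-49/256,-97/512,-387/2048,-773/4096]  R=[-193/1024,-3/16,-1/8,0]  ⇒ -1545/8192

-1545/8192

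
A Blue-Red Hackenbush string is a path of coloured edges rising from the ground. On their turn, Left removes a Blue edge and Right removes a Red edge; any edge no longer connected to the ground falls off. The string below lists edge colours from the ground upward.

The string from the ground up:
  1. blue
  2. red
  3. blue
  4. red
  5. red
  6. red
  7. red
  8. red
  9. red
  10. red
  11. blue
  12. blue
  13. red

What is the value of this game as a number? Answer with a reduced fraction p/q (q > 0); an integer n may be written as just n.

2061/4096

g(b) = { 0 | (no moves) } gives 1
g(br) = { 0 | 1 } gives 1/2
g(brb) = { 0 1/2 | 1 } gives 3/4
g(brbr) = { 0 1/2 | 3/4 1 } gives 5/8
g(brbrr) = { 0 1/2 | 5/8 3/4 1 } gives 9/16
g(brbrrr) = { 0 1/2 | 9/16 5/8 3/4 1 } gives 17/32
g(brbrrrr) = { 0 1/2 | 17/32 9/16 5/8 3/4 1 } gives 33/64
g(brbrrrrr) = { 0 1/2 | 33/64 17/32 9/16 5/8 3/4 1 } gives 65/128
g(brbrrrrrr) = { 0 1/2 | 65/128 33/64 17/32 9/16 5/8 3/4 1 } gives 129/256
g(brbrrrrrrr) = { 0 1/2 | 129/256 65/128 33/64 17/32 9/16 5/8 3/4 1 } gives 257/512
g(brbrrrrrrrb) = { 0 1/2 257/512 | 129/256 65/128 33/64 17/32 9/16 5/8 3/4 1 } gives 515/1024
g(brbrrrrrrrbb) = { 0 1/2 257/512 515/1024 | 129/256 65/128 33/64 17/32 9/16 5/8 3/4 1 } gives 1031/2048
g(brbrrrrrrrbbr) = { 0 1/2 257/512 515/1024 | 1031/2048 129/256 65/128 33/64 17/32 9/16 5/8 3/4 1 } gives 2061/4096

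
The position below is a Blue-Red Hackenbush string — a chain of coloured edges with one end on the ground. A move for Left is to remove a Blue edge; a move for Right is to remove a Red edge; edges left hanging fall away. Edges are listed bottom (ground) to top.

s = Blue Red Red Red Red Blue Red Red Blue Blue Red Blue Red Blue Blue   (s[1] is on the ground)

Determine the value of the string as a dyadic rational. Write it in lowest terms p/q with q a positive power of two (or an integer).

1239/16384

Build v(s[:k]) for k = 1..15, string s = Blue Red Red Red Red Blue Red Red Blue Blue Red Blue Red Blue Blue.
v_1 [B]  L=[0]  R=[∅]  so 1
v_2 [BR]  L=[0]  R=[1]  so 1/2
v_3 [BRR]  L=[0]  R=[1/2,1]  so 1/4
v_4 [BRRR]  L=[0]  R=[1/4,1/2,1]  so 1/8
v_5 [BRRRR]  L=[0]  R=[1/8,1/4,1/2,1]  so 1/16
v_6 [BRRRRB]  L=[0,1/16]  R=[1/8,1/4,1/2,1]  so 3/32
v_7 [BRRRRBR]  L=[0,1/16]  R=[3/32,1/8,1/4,1/2,1]  so 5/64
v_8 [BRRRRBRR]  L=[0,1/16]  R=[5/64,3/32,1/8,1/4,1/2,1]  so 9/128
v_9 [BRRRRBRRB]  L=[0,1/16,9/128]  R=[5/64,3/32,1/8,1/4,1/2,1]  so 19/256
v_10 [BRRRRBRRBB]  L=[0,1/16,9/128,19/256]  R=[5/64,3/32,1/8,1/4,1/2,1]  so 39/512
v_11 [BRRRRBRRBBR]  L=[0,1/16,9/128,19/256]  R=[39/512,5/64,3/32,1/8,1/4,1/2,1]  so 77/1024
v_12 [BRRRRBRRBBRB]  L=[0,1/16,9/128,19/256,77/1024]  R=[39/512,5/64,3/32,1/8,1/4,1/2,1]  so 155/2048
v_13 [BRRRRBRRBBRBR]  L=[0,1/16,9/128,19/256,77/1024]  R=[155/2048,39/512,5/64,3/32,1/8,1/4,1/2,1]  so 309/4096
v_14 [BRRRRBRRBBRBRB]  L=[0,1/16,9/128,19/256,77/1024,309/4096]  R=[155/2048,39/512,5/64,3/32,1/8,1/4,1/2,1]  so 619/8192
v_15 [BRRRRBRRBBRBRBB]  L=[0,1/16,9/128,19/256,77/1024,309/4096,619/8192]  R=[155/2048,39/512,5/64,3/32,1/8,1/4,1/2,1]  so 1239/16384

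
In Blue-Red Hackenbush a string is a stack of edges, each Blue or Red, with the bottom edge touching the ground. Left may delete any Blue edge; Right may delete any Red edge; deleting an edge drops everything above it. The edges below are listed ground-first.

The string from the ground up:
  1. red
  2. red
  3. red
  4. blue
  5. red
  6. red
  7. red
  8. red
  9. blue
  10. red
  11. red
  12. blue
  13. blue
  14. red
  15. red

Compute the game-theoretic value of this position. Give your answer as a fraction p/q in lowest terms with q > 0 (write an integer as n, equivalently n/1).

-12135/4096

r: Left { ∅ }, Right { 0 } gives simplest -1
rr: Left { ∅ }, Right { -1,0 } gives simplest -2
rrr: Left { ∅ }, Right { -2,-1,0 } gives simplest -3
rrrb: Left { -3 }, Right { -2,-1,0 } gives simplest -5/2
rrrbr: Left { -3 }, Right { -5/2,-2,-1,0 } gives simplest -11/4
rrrbrr: Left { -3 }, Right { -11/4,-5/2,-2,-1,0 } gives simplest -23/8
rrrbrrr: Left { -3 }, Right { -23/8,-11/4,-5/2,-2,-1,0 } gives simplest -47/16
rrrbrrrr: Left { -3 }, Right { -47/16,-23/8,-11/4,-5/2,-2,-1,0 } gives simplest -95/32
rrrbrrrrb: Left { -3,-95/32 }, Right { -47/16,-23/8,-11/4,-5/2,-2,-1,0 } gives simplest -189/64
rrrbrrrrbr: Left { -3,-95/32 }, Right { -189/64,-47/16,-23/8,-11/4,-5/2,-2,-1,0 } gives simplest -379/128
rrrbrrrrbrr: Left { -3,-95/32 }, Right { -379/128,-189/64,-47/16,-23/8,-11/4,-5/2,-2,-1,0 } gives simplest -759/256
rrrbrrrrbrrb: Left { -3,-95/32,-759/256 }, Right { -379/128,-189/64,-47/16,-23/8,-11/4,-5/2,-2,-1,0 } gives simplest -1517/512
rrrbrrrrbrrbb: Left { -3,-95/32,-759/256,-1517/512 }, Right { -379/128,-189/64,-47/16,-23/8,-11/4,-5/2,-2,-1,0 } gives simplest -3033/1024
rrrbrrrrbrrbbr: Left { -3,-95/32,-759/256,-1517/512 }, Right { -3033/1024,-379/128,-189/64,-47/16,-23/8,-11/4,-5/2,-2,-1,0 } gives simplest -6067/2048
rrrbrrrrbrrbbrr: Left { -3,-95/32,-759/256,-1517/512 }, Right { -6067/2048,-3033/1024,-379/128,-189/64,-47/16,-23/8,-11/4,-5/2,-2,-1,0 } gives simplest -12135/4096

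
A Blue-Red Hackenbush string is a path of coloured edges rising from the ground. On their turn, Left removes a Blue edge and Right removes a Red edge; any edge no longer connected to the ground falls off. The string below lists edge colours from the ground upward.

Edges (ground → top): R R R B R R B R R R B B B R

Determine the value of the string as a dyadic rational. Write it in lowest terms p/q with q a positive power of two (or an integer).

Prefix values for R R R B R R B R R R B B B R via {L|R} + simplicity:
value(R) = { · | 0 } gives -1
value(RR) = { · | -1; 0 } gives -2
value(RRR) = { · | -2; -1; 0 } gives -3
value(RRRB) = { -3 | -2; -1; 0 } gives -5/2
value(RRRBR) = { -3 | -5/2; -2; -1; 0 } gives -11/4
value(RRRBRR) = { -3 | -11/4; -5/2; -2; -1; 0 } gives -23/8
value(RRRBRRB) = { -3; -23/8 | -11/4; -5/2; -2; -1; 0 } gives -45/16
value(RRRBRRBR) = { -3; -23/8 | -45/16; -11/4; -5/2; -2; -1; 0 } gives -91/32
value(RRRBRRBRR) = { -3; -23/8 | -91/32; -45/16; -11/4; -5/2; -2; -1; 0 } gives -183/64
value(RRRBRRBRRR) = { -3; -23/8 | -183/64; -91/32; -45/16; -11/4; -5/2; -2; -1; 0 } gives -367/128
value(RRRBRRBRRRB) = { -3; -23/8; -367/128 | -183/64; -91/32; -45/16; -11/4; -5/2; -2; -1; 0 } gives -733/256
value(RRRBRRBRRRBB) = { -3; -23/8; -367/128; -733/256 | -183/64; -91/32; -45/16; -11/4; -5/2; -2; -1; 0 } gives -1465/512
value(RRRBRRBRRRBBB) = { -3; -23/8; -367/128; -733/256; -1465/512 | -183/64; -91/32; -45/16; -11/4; -5/2; -2; -1; 0 } gives -2929/1024
value(RRRBRRBRRRBBBR) = { -3; -23/8; -367/128; -733/256; -1465/512 | -2929/1024; -183/64; -91/32; -45/16; -11/4; -5/2; -2; -1; 0 } gives -5859/2048

-5859/2048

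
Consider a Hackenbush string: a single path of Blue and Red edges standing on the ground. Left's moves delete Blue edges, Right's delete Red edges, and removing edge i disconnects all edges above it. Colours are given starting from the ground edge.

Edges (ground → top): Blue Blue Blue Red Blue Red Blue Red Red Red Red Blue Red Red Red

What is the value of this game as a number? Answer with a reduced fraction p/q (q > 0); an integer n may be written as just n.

10769/4096

Recurse on prefixes of the 15-edge string Blue Blue Blue Red Blue Red Blue Red Red Red Red Blue Red Red Red:
step 1: add Blue to get B; options L={ 0 } R={ — } => 1
step 2: add Blue to get BB; options L={ 0,1 } R={ — } => 2
step 3: add Blue to get BBB; options L={ 0,1,2 } R={ — } => 3
step 4: add Red to get BBBR; options L={ 0,1,2 } R={ 3 } => 5/2
step 5: add Blue to get BBBRB; options L={ 0,1,2,5/2 } R={ 3 } => 11/4
step 6: add Red to get BBBRBR; options L={ 0,1,2,5/2 } R={ 11/4,3 } => 21/8
step 7: add Blue to get BBBRBRB; options L={ 0,1,2,5/2,21/8 } R={ 11/4,3 } => 43/16
step 8: add Red to get BBBRBRBR; options L={ 0,1,2,5/2,21/8 } R={ 43/16,11/4,3 } => 85/32
step 9: add Red to get BBBRBRBRR; options L={ 0,1,2,5/2,21/8 } R={ 85/32,43/16,11/4,3 } => 169/64
step 10: add Red to get BBBRBRBRRR; options L={ 0,1,2,5/2,21/8 } R={ 169/64,85/32,43/16,11/4,3 } => 337/128
step 11: add Red to get BBBRBRBRRRR; options L={ 0,1,2,5/2,21/8 } R={ 337/128,169/64,85/32,43/16,11/4,3 } => 673/256
step 12: add Blue to get BBBRBRBRRRRB; options L={ 0,1,2,5/2,21/8,673/256 } R={ 337/128,169/64,85/32,43/16,11/4,3 } => 1347/512
step 13: add Red to get BBBRBRBRRRRBR; options L={ 0,1,2,5/2,21/8,673/256 } R={ 1347/512,337/128,169/64,85/32,43/16,11/4,3 } => 2693/1024
step 14: add Red to get BBBRBRBRRRRBRR; options L={ 0,1,2,5/2,21/8,673/256 } R={ 2693/1024,1347/512,337/128,169/64,85/32,43/16,11/4,3 } => 5385/2048
step 15: add Red to get BBBRBRBRRRRBRRR; options L={ 0,1,2,5/2,21/8,673/256 } R={ 5385/2048,2693/1024,1347/512,337/128,169/64,85/32,43/16,11/4,3 } => 10769/4096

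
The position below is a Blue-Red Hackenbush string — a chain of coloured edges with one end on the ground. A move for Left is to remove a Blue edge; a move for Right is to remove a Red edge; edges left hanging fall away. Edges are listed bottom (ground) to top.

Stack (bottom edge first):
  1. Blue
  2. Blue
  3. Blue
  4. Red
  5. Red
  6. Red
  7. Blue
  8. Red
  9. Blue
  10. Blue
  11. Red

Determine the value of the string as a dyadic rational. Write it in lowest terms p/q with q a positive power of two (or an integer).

1 of 11 · B · max L 0 · min R +∞ gives 1
2 of 11 · BB · max L 1 · min R +∞ gives 2
3 of 11 · BBB · max L 2 · min R +∞ gives 3
4 of 11 · BBBR · max L 2 · min R 3 gives 5/2
5 of 11 · BBBRR · max L 2 · min R 5/2 gives 9/4
6 of 11 · BBBRRR · max L 2 · min R 9/4 gives 17/8
7 of 11 · BBBRRRB · max L 17/8 · min R 9/4 gives 35/16
8 of 11 · BBBRRRBR · max L 17/8 · min R 35/16 gives 69/32
9 of 11 · BBBRRRBRB · max L 69/32 · min R 35/16 gives 139/64
10 of 11 · BBBRRRBRBB · max L 139/64 · min R 35/16 gives 279/128
11 of 11 · BBBRRRBRBBR · max L 139/64 · min R 279/128 gives 557/256

557/256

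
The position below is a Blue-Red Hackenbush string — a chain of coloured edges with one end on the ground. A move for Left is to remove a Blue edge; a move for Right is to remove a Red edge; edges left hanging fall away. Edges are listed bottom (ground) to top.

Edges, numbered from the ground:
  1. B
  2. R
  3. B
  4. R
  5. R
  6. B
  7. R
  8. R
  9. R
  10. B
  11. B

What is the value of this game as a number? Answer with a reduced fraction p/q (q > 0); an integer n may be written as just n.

Prefix values for B R B R R B R R R B B via {L|R} + simplicity:
1 of 11 · B · max L 0 · min R +∞ — 1
2 of 11 · BR · max L 0 · min R 1 — 1/2
3 of 11 · BRB · max L 1/2 · min R 1 — 3/4
4 of 11 · BRBR · max L 1/2 · min R 3/4 — 5/8
5 of 11 · BRBRR · max L 1/2 · min R 5/8 — 9/16
6 of 11 · BRBRRB · max L 9/16 · min R 5/8 — 19/32
7 of 11 · BRBRRBR · max L 9/16 · min R 19/32 — 37/64
8 of 11 · BRBRRBRR · max L 9/16 · min R 37/64 — 73/128
9 of 11 · BRBRRBRRR · max L 9/16 · min R 73/128 — 145/256
10 of 11 · BRBRRBRRRB · max L 145/256 · min R 73/128 — 291/512
11 of 11 · BRBRRBRRRBB · max L 291/512 · min R 73/128 — 583/1024

583/1024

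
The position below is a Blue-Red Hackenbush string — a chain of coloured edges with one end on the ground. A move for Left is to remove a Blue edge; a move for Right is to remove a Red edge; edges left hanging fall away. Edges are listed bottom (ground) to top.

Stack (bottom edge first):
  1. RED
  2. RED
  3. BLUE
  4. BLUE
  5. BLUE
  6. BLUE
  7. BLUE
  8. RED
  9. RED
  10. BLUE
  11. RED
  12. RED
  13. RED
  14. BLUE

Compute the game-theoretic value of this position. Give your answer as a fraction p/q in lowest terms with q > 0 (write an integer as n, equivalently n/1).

1 of 14 · R · max L −∞ · min R 0 so -1
2 of 14 · RR · max L −∞ · min R -1 so -2
3 of 14 · RRB · max L -2 · min R -1 so -3/2
4 of 14 · RRBB · max L -3/2 · min R -1 so -5/4
5 of 14 · RRBBB · max L -5/4 · min R -1 so -9/8
6 of 14 · RRBBBB · max L -9/8 · min R -1 so -17/16
7 of 14 · RRBBBBB · max L -17/16 · min R -1 so -33/32
8 of 14 · RRBBBBBR · max L -17/16 · min R -33/32 so -67/64
9 of 14 · RRBBBBBRR · max L -17/16 · min R -67/64 so -135/128
10 of 14 · RRBBBBBRRB · max L -135/128 · min R -67/64 so -269/256
11 of 14 · RRBBBBBRRBR · max L -135/128 · min R -269/256 so -539/512
12 of 14 · RRBBBBBRRBRR · max L -135/128 · min R -539/512 so -1079/1024
13 of 14 · RRBBBBBRRBRRR · max L -135/128 · min R -1079/1024 so -2159/2048
14 of 14 · RRBBBBBRRBRRRB · max L -2159/2048 · min R -1079/1024 so -4317/4096

-4317/4096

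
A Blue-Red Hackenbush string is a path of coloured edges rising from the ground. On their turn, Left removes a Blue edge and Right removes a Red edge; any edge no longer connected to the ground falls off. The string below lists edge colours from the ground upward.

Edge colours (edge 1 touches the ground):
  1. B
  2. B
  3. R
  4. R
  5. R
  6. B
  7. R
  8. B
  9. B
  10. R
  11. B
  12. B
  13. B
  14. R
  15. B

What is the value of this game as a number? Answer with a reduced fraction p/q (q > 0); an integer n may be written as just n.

step 1: add B to get B; options L={ 0 } R={ — } = 1
step 2: add B to get BB; options L={ 0 1 } R={ — } = 2
step 3: add R to get BBR; options L={ 0 1 } R={ 2 } = 3/2
step 4: add R to get BBRR; options L={ 0 1 } R={ 3/2 2 } = 5/4
step 5: add R to get BBRRR; options L={ 0 1 } R={ 5/4 3/2 2 } = 9/8
step 6: add B to get BBRRRB; options L={ 0 1 9/8 } R={ 5/4 3/2 2 } = 19/16
step 7: add R to get BBRRRBR; options L={ 0 1 9/8 } R={ 19/16 5/4 3/2 2 } = 37/32
step 8: add B to get BBRRRBRB; options L={ 0 1 9/8 37/32 } R={ 19/16 5/4 3/2 2 } = 75/64
step 9: add B to get BBRRRBRBB; options L={ 0 1 9/8 37/32 75/64 } R={ 19/16 5/4 3/2 2 } = 151/128
step 10: add R to get BBRRRBRBBR; options L={ 0 1 9/8 37/32 75/64 } R={ 151/128 19/16 5/4 3/2 2 } = 301/256
step 11: add B to get BBRRRBRBBRB; options L={ 0 1 9/8 37/32 75/64 301/256 } R={ 151/128 19/16 5/4 3/2 2 } = 603/512
step 12: add B to get BBRRRBRBBRBB; options L={ 0 1 9/8 37/32 75/64 301/256 603/512 } R={ 151/128 19/16 5/4 3/2 2 } = 1207/1024
step 13: add B to get BBRRRBRBBRBBB; options L={ 0 1 9/8 37/32 75/64 301/256 603/512 1207/1024 } R={ 151/128 19/16 5/4 3/2 2 } = 2415/2048
step 14: add R to get BBRRRBRBBRBBBR; options L={ 0 1 9/8 37/32 75/64 301/256 603/512 1207/1024 } R={ 2415/2048 151/128 19/16 5/4 3/2 2 } = 4829/4096
step 15: add B to get BBRRRBRBBRBBBRB; options L={ 0 1 9/8 37/32 75/64 301/256 603/512 1207/1024 4829/4096 } R={ 2415/2048 151/128 19/16 5/4 3/2 2 } = 9659/8192

9659/8192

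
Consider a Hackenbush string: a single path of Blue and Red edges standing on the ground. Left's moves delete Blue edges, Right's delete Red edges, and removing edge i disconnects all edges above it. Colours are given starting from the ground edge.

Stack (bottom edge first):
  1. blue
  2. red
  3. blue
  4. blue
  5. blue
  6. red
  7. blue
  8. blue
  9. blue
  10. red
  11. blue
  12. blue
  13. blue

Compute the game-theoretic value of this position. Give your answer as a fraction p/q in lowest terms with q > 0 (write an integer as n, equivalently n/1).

3823/4096

G(b) = { 0 | none } → 1
G(br) = { 0 | 1 } → 1/2
G(brb) = { 0 1/2 | 1 } → 3/4
G(brbb) = { 0 1/2 3/4 | 1 } → 7/8
G(brbbb) = { 0 1/2 3/4 7/8 | 1 } → 15/16
G(brbbbr) = { 0 1/2 3/4 7/8 | 15/16 1 } → 29/32
G(brbbbrb) = { 0 1/2 3/4 7/8 29/32 | 15/16 1 } → 59/64
G(brbbbrbb) = { 0 1/2 3/4 7/8 29/32 59/64 | 15/16 1 } → 119/128
G(brbbbrbbb) = { 0 1/2 3/4 7/8 29/32 59/64 119/128 | 15/16 1 } → 239/256
G(brbbbrbbbr) = { 0 1/2 3/4 7/8 29/32 59/64 119/128 | 239/256 15/16 1 } → 477/512
G(brbbbrbbbrb) = { 0 1/2 3/4 7/8 29/32 59/64 119/128 477/512 | 239/256 15/16 1 } → 955/1024
G(brbbbrbbbrbb) = { 0 1/2 3/4 7/8 29/32 59/64 119/128 477/512 955/1024 | 239/256 15/16 1 } → 1911/2048
G(brbbbrbbbrbbb) = { 0 1/2 3/4 7/8 29/32 59/64 119/128 477/512 955/1024 1911/2048 | 239/256 15/16 1 } → 3823/4096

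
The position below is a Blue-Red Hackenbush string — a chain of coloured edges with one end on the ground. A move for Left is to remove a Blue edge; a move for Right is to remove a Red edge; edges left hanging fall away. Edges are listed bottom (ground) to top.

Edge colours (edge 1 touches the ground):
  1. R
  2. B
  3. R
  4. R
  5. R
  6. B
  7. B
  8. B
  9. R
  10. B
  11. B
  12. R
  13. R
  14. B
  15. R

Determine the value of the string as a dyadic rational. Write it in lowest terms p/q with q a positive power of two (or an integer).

-14491/16384

Build v(s[:k]) for k = 1..15, string s = R B R R R B B B R B B R R B R.
v_1 [R]  L=[·]  R=[0]  ⇒ -1
v_2 [RB]  L=[-1]  R=[0]  ⇒ -1/2
v_3 [RBR]  L=[-1]  R=[-1/2 0]  ⇒ -3/4
v_4 [RBRR]  L=[-1]  R=[-3/4 -1/2 0]  ⇒ -7/8
v_5 [RBRRR]  L=[-1]  R=[-7/8 -3/4 -1/2 0]  ⇒ -15/16
v_6 [RBRRRB]  L=[-1 -15/16]  R=[-7/8 -3/4 -1/2 0]  ⇒ -29/32
v_7 [RBRRRBB]  L=[-1 -15/16 -29/32]  R=[-7/8 -3/4 -1/2 0]  ⇒ -57/64
v_8 [RBRRRBBB]  L=[-1 -15/16 -29/32 -57/64]  R=[-7/8 -3/4 -1/2 0]  ⇒ -113/128
v_9 [RBRRRBBBR]  L=[-1 -15/16 -29/32 -57/64]  R=[-113/128 -7/8 -3/4 -1/2 0]  ⇒ -227/256
v_10 [RBRRRBBBRB]  L=[-1 -15/16 -29/32 -57/64 -227/256]  R=[-113/128 -7/8 -3/4 -1/2 0]  ⇒ -453/512
v_11 [RBRRRBBBRBB]  L=[-1 -15/16 -29/32 -57/64 -227/256 -453/512]  R=[-113/128 -7/8 -3/4 -1/2 0]  ⇒ -905/1024
v_12 [RBRRRBBBRBBR]  L=[-1 -15/16 -29/32 -57/64 -227/256 -453/512]  R=[-905/1024 -113/128 -7/8 -3/4 -1/2 0]  ⇒ -1811/2048
v_13 [RBRRRBBBRBBRR]  L=[-1 -15/16 -29/32 -57/64 -227/256 -453/512]  R=[-1811/2048 -905/1024 -113/128 -7/8 -3/4 -1/2 0]  ⇒ -3623/4096
v_14 [RBRRRBBBRBBRRB]  L=[-1 -15/16 -29/32 -57/64 -227/256 -453/512 -3623/4096]  R=[-1811/2048 -905/1024 -113/128 -7/8 -3/4 -1/2 0]  ⇒ -7245/8192
v_15 [RBRRRBBBRBBRRBR]  L=[-1 -15/16 -29/32 -57/64 -227/256 -453/512 -3623/4096]  R=[-7245/8192 -1811/2048 -905/1024 -113/128 -7/8 -3/4 -1/2 0]  ⇒ -14491/16384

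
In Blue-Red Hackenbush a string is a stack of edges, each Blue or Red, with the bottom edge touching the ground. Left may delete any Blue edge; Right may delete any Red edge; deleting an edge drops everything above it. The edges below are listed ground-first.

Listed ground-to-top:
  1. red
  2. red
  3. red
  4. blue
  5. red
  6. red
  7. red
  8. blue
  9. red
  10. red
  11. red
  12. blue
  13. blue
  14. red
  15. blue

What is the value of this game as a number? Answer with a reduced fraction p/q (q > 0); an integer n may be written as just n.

Recurse on prefixes of the 15-edge string red red red blue red red red blue red red red blue blue red blue:
val_1 [r]  L=[—]  R=[0]  gives -1
val_2 [rr]  L=[—]  R=[-1,0]  gives -2
val_3 [rrr]  L=[—]  R=[-2,-1,0]  gives -3
val_4 [rrrb]  L=[-3]  R=[-2,-1,0]  gives -5/2
val_5 [rrrbr]  L=[-3]  R=[-5/2,-2,-1,0]  gives -11/4
val_6 [rrrbrr]  L=[-3]  R=[-11/4,-5/2,-2,-1,0]  gives -23/8
val_7 [rrrbrrr]  L=[-3]  R=[-23/8,-11/4,-5/2,-2,-1,0]  gives -47/16
val_8 [rrrbrrrb]  L=[-3,-47/16]  R=[-23/8,-11/4,-5/2,-2,-1,0]  gives -93/32
val_9 [rrrbrrrbr]  L=[-3,-47/16]  R=[-93/32,-23/8,-11/4,-5/2,-2,-1,0]  gives -187/64
val_10 [rrrbrrrbrr]  L=[-3,-47/16]  R=[-187/64,-93/32,-23/8,-11/4,-5/2,-2,-1,0]  gives -375/128
val_11 [rrrbrrrbrrr]  L=[-3,-47/16]  R=[-375/128,-187/64,-93/32,-23/8,-11/4,-5/2,-2,-1,0]  gives -751/256
val_12 [rrrbrrrbrrrb]  L=[-3,-47/16,-751/256]  R=[-375/128,-187/64,-93/32,-23/8,-11/4,-5/2,-2,-1,0]  gives -1501/512
val_13 [rrrbrrrbrrrbb]  L=[-3,-47/16,-751/256,-1501/512]  R=[-375/128,-187/64,-93/32,-23/8,-11/4,-5/2,-2,-1,0]  gives -3001/1024
val_14 [rrrbrrrbrrrbbr]  L=[-3,-47/16,-751/256,-1501/512]  R=[-3001/1024,-375/128,-187/64,-93/32,-23/8,-11/4,-5/2,-2,-1,0]  gives -6003/2048
val_15 [rrrbrrrbrrrbbrb]  L=[-3,-47/16,-751/256,-1501/512,-6003/2048]  R=[-3001/1024,-375/128,-187/64,-93/32,-23/8,-11/4,-5/2,-2,-1,0]  gives -12005/4096

-12005/4096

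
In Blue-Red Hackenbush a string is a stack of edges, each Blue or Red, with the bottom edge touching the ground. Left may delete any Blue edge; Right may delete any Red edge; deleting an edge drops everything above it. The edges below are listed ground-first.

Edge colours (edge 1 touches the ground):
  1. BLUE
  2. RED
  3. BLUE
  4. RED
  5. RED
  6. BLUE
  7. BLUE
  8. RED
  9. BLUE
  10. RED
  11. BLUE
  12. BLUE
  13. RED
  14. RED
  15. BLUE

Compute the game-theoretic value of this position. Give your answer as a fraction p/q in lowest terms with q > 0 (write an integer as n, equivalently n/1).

Recurse on prefixes of the 15-edge string BLUE RED BLUE RED RED BLUE BLUE RED BLUE RED BLUE BLUE RED RED BLUE:
step 1: add BLUE to get B; options L={ 0 } R={ · } → 1
step 2: add RED to get BR; options L={ 0 } R={ 1 } → 1/2
step 3: add BLUE to get BRB; options L={ 0; 1/2 } R={ 1 } → 3/4
step 4: add RED to get BRBR; options L={ 0; 1/2 } R={ 3/4; 1 } → 5/8
step 5: add RED to get BRBRR; options L={ 0; 1/2 } R={ 5/8; 3/4; 1 } → 9/16
step 6: add BLUE to get BRBRRB; options L={ 0; 1/2; 9/16 } R={ 5/8; 3/4; 1 } → 19/32
step 7: add BLUE to get BRBRRBB; options L={ 0; 1/2; 9/16; 19/32 } R={ 5/8; 3/4; 1 } → 39/64
step 8: add RED to get BRBRRBBR; options L={ 0; 1/2; 9/16; 19/32 } R={ 39/64; 5/8; 3/4; 1 } → 77/128
step 9: add BLUE to get BRBRRBBRB; options L={ 0; 1/2; 9/16; 19/32; 77/128 } R={ 39/64; 5/8; 3/4; 1 } → 155/256
step 10: add RED to get BRBRRBBRBR; options L={ 0; 1/2; 9/16; 19/32; 77/128 } R={ 155/256; 39/64; 5/8; 3/4; 1 } → 309/512
step 11: add BLUE to get BRBRRBBRBRB; options L={ 0; 1/2; 9/16; 19/32; 77/128; 309/512 } R={ 155/256; 39/64; 5/8; 3/4; 1 } → 619/1024
step 12: add BLUE to get BRBRRBBRBRBB; options L={ 0; 1/2; 9/16; 19/32; 77/128; 309/512; 619/1024 } R={ 155/256; 39/64; 5/8; 3/4; 1 } → 1239/2048
step 13: add RED to get BRBRRBBRBRBBR; options L={ 0; 1/2; 9/16; 19/32; 77/128; 309/512; 619/1024 } R={ 1239/2048; 155/256; 39/64; 5/8; 3/4; 1 } → 2477/4096
step 14: add RED to get BRBRRBBRBRBBRR; options L={ 0; 1/2; 9/16; 19/32; 77/128; 309/512; 619/1024 } R={ 2477/4096; 1239/2048; 155/256; 39/64; 5/8; 3/4; 1 } → 4953/8192
step 15: add BLUE to get BRBRRBBRBRBBRRB; options L={ 0; 1/2; 9/16; 19/32; 77/128; 309/512; 619/1024; 4953/8192 } R={ 2477/4096; 1239/2048; 155/256; 39/64; 5/8; 3/4; 1 } → 9907/16384

9907/16384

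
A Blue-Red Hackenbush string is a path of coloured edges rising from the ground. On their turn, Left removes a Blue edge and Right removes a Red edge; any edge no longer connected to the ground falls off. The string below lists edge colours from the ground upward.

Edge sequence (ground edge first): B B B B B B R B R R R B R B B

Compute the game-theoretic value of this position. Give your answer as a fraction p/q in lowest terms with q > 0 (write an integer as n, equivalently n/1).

1 of 15 · B · max L 0 · min R +∞ — 1
2 of 15 · BB · max L 1 · min R +∞ — 2
3 of 15 · BBB · max L 2 · min R +∞ — 3
4 of 15 · BBBB · max L 3 · min R +∞ — 4
5 of 15 · BBBBB · max L 4 · min R +∞ — 5
6 of 15 · BBBBBB · max L 5 · min R +∞ — 6
7 of 15 · BBBBBBR · max L 5 · min R 6 — 11/2
8 of 15 · BBBBBBRB · max L 11/2 · min R 6 — 23/4
9 of 15 · BBBBBBRBR · max L 11/2 · min R 23/4 — 45/8
10 of 15 · BBBBBBRBRR · max L 11/2 · min R 45/8 — 89/16
11 of 15 · BBBBBBRBRRR · max L 11/2 · min R 89/16 — 177/32
12 of 15 · BBBBBBRBRRRB · max L 177/32 · min R 89/16 — 355/64
13 of 15 · BBBBBBRBRRRBR · max L 177/32 · min R 355/64 — 709/128
14 of 15 · BBBBBBRBRRRBRB · max L 709/128 · min R 355/64 — 1419/256
15 of 15 · BBBBBBRBRRRBRBB · max L 1419/256 · min R 355/64 — 2839/512

2839/512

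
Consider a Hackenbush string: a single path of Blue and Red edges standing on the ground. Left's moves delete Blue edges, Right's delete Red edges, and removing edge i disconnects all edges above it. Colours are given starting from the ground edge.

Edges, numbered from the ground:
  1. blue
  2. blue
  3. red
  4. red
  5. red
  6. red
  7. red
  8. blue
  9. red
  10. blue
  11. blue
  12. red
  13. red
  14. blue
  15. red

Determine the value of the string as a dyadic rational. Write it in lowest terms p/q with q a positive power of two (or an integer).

8549/8192

Prefix values for blue blue red red red red red blue red blue blue red red blue red via {L|R} + simplicity:
G(b) = { 0 | — } gives 1
G(bb) = { 0; 1 | — } gives 2
G(bbr) = { 0; 1 | 2 } gives 3/2
G(bbrr) = { 0; 1 | 3/2; 2 } gives 5/4
G(bbrrr) = { 0; 1 | 5/4; 3/2; 2 } gives 9/8
G(bbrrrr) = { 0; 1 | 9/8; 5/4; 3/2; 2 } gives 17/16
G(bbrrrrr) = { 0; 1 | 17/16; 9/8; 5/4; 3/2; 2 } gives 33/32
G(bbrrrrrb) = { 0; 1; 33/32 | 17/16; 9/8; 5/4; 3/2; 2 } gives 67/64
G(bbrrrrrbr) = { 0; 1; 33/32 | 67/64; 17/16; 9/8; 5/4; 3/2; 2 } gives 133/128
G(bbrrrrrbrb) = { 0; 1; 33/32; 133/128 | 67/64; 17/16; 9/8; 5/4; 3/2; 2 } gives 267/256
G(bbrrrrrbrbb) = { 0; 1; 33/32; 133/128; 267/256 | 67/64; 17/16; 9/8; 5/4; 3/2; 2 } gives 535/512
G(bbrrrrrbrbbr) = { 0; 1; 33/32; 133/128; 267/256 | 535/512; 67/64; 17/16; 9/8; 5/4; 3/2; 2 } gives 1069/1024
G(bbrrrrrbrbbrr) = { 0; 1; 33/32; 133/128; 267/256 | 1069/1024; 535/512; 67/64; 17/16; 9/8; 5/4; 3/2; 2 } gives 2137/2048
G(bbrrrrrbrbbrrb) = { 0; 1; 33/32; 133/128; 267/256; 2137/2048 | 1069/1024; 535/512; 67/64; 17/16; 9/8; 5/4; 3/2; 2 } gives 4275/4096
G(bbrrrrrbrbbrrbr) = { 0; 1; 33/32; 133/128; 267/256; 2137/2048 | 4275/4096; 1069/1024; 535/512; 67/64; 17/16; 9/8; 5/4; 3/2; 2 } gives 8549/8192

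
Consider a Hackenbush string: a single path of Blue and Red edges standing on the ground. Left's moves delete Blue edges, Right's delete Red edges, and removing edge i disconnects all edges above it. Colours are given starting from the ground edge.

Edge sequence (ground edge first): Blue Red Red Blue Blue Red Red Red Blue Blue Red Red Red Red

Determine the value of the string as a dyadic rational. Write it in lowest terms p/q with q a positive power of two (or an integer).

Build val(s[:k]) for k = 1..14, string s = Blue Red Red Blue Blue Red Red Red Blue Blue Red Red Red Red.
edge 1 of 14 (Blue): { 0 | — } → 1
edge 2 of 14 (Red): { 0 | 1 } → 1/2
edge 3 of 14 (Red): { 0 | 1/2, 1 } → 1/4
edge 4 of 14 (Blue): { 0, 1/4 | 1/2, 1 } → 3/8
edge 5 of 14 (Blue): { 0, 1/4, 3/8 | 1/2, 1 } → 7/16
edge 6 of 14 (Red): { 0, 1/4, 3/8 | 7/16, 1/2, 1 } → 13/32
edge 7 of 14 (Red): { 0, 1/4, 3/8 | 13/32, 7/16, 1/2, 1 } → 25/64
edge 8 of 14 (Red): { 0, 1/4, 3/8 | 25/64, 13/32, 7/16, 1/2, 1 } → 49/128
edge 9 of 14 (Blue): { 0, 1/4, 3/8, 49/128 | 25/64, 13/32, 7/16, 1/2, 1 } → 99/256
edge 10 of 14 (Blue): { 0, 1/4, 3/8, 49/128, 99/256 | 25/64, 13/32, 7/16, 1/2, 1 } → 199/512
edge 11 of 14 (Red): { 0, 1/4, 3/8, 49/128, 99/256 | 199/512, 25/64, 13/32, 7/16, 1/2, 1 } → 397/1024
edge 12 of 14 (Red): { 0, 1/4, 3/8, 49/128, 99/256 | 397/1024, 199/512, 25/64, 13/32, 7/16, 1/2, 1 } → 793/2048
edge 13 of 14 (Red): { 0, 1/4, 3/8, 49/128, 99/256 | 793/2048, 397/1024, 199/512, 25/64, 13/32, 7/16, 1/2, 1 } → 1585/4096
edge 14 of 14 (Red): { 0, 1/4, 3/8, 49/128, 99/256 | 1585/4096, 793/2048, 397/1024, 199/512, 25/64, 13/32, 7/16, 1/2, 1 } → 3169/8192

3169/8192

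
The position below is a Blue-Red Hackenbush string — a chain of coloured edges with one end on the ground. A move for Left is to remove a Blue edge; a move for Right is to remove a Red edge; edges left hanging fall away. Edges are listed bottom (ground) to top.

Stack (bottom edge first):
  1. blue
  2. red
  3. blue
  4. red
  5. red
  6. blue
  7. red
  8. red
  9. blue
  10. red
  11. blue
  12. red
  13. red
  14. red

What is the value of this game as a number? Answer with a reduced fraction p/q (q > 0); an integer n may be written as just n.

4689/8192

b: Left { 0 }, Right {  } → simplest 1
br: Left { 0 }, Right { 1 } → simplest 1/2
brb: Left { 0 1/2 }, Right { 1 } → simplest 3/4
brbr: Left { 0 1/2 }, Right { 3/4 1 } → simplest 5/8
brbrr: Left { 0 1/2 }, Right { 5/8 3/4 1 } → simplest 9/16
brbrrb: Left { 0 1/2 9/16 }, Right { 5/8 3/4 1 } → simplest 19/32
brbrrbr: Left { 0 1/2 9/16 }, Right { 19/32 5/8 3/4 1 } → simplest 37/64
brbrrbrr: Left { 0 1/2 9/16 }, Right { 37/64 19/32 5/8 3/4 1 } → simplest 73/128
brbrrbrrb: Left { 0 1/2 9/16 73/128 }, Right { 37/64 19/32 5/8 3/4 1 } → simplest 147/256
brbrrbrrbr: Left { 0 1/2 9/16 73/128 }, Right { 147/256 37/64 19/32 5/8 3/4 1 } → simplest 293/512
brbrrbrrbrb: Left { 0 1/2 9/16 73/128 293/512 }, Right { 147/256 37/64 19/32 5/8 3/4 1 } → simplest 587/1024
brbrrbrrbrbr: Left { 0 1/2 9/16 73/128 293/512 }, Right { 587/1024 147/256 37/64 19/32 5/8 3/4 1 } → simplest 1173/2048
brbrrbrrbrbrr: Left { 0 1/2 9/16 73/128 293/512 }, Right { 1173/2048 587/1024 147/256 37/64 19/32 5/8 3/4 1 } → simplest 2345/4096
brbrrbrrbrbrrr: Left { 0 1/2 9/16 73/128 293/512 }, Right { 2345/4096 1173/2048 587/1024 147/256 37/64 19/32 5/8 3/4 1 } → simplest 4689/8192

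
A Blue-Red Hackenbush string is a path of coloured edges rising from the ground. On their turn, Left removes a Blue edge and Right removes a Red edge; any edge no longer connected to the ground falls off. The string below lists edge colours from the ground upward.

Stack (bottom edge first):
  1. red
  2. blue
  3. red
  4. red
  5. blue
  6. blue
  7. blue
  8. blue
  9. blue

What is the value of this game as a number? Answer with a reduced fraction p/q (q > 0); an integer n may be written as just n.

1 of 9 · r · max L −∞ · min R 0 so -1
2 of 9 · rb · max L -1 · min R 0 so -1/2
3 of 9 · rbr · max L -1 · min R -1/2 so -3/4
4 of 9 · rbrr · max L -1 · min R -3/4 so -7/8
5 of 9 · rbrrb · max L -7/8 · min R -3/4 so -13/16
6 of 9 · rbrrbb · max L -13/16 · min R -3/4 so -25/32
7 of 9 · rbrrbbb · max L -25/32 · min R -3/4 so -49/64
8 of 9 · rbrrbbbb · max L -49/64 · min R -3/4 so -97/128
9 of 9 · rbrrbbbbb · max L -97/128 · min R -3/4 so -193/256

-193/256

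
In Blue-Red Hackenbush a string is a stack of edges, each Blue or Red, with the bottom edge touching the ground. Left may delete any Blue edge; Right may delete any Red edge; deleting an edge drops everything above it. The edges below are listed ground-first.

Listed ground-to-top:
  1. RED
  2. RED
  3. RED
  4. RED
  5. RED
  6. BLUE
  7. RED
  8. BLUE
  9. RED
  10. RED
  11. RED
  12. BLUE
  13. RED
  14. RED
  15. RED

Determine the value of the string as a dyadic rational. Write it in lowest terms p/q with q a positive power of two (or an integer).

1 of 15 · R · max L −∞ · min R 0 = -1
2 of 15 · RR · max L −∞ · min R -1 = -2
3 of 15 · RRR · max L −∞ · min R -2 = -3
4 of 15 · RRRR · max L −∞ · min R -3 = -4
5 of 15 · RRRRR · max L −∞ · min R -4 = -5
6 of 15 · RRRRRB · max L -5 · min R -4 = -9/2
7 of 15 · RRRRRBR · max L -5 · min R -9/2 = -19/4
8 of 15 · RRRRRBRB · max L -19/4 · min R -9/2 = -37/8
9 of 15 · RRRRRBRBR · max L -19/4 · min R -37/8 = -75/16
10 of 15 · RRRRRBRBRR · max L -19/4 · min R -75/16 = -151/32
11 of 15 · RRRRRBRBRRR · max L -19/4 · min R -151/32 = -303/64
12 of 15 · RRRRRBRBRRRB · max L -303/64 · min R -151/32 = -605/128
13 of 15 · RRRRRBRBRRRBR · max L -303/64 · min R -605/128 = -1211/256
14 of 15 · RRRRRBRBRRRBRR · max L -303/64 · min R -1211/256 = -2423/512
15 of 15 · RRRRRBRBRRRBRRR · max L -303/64 · min R -2423/512 = -4847/1024

-4847/1024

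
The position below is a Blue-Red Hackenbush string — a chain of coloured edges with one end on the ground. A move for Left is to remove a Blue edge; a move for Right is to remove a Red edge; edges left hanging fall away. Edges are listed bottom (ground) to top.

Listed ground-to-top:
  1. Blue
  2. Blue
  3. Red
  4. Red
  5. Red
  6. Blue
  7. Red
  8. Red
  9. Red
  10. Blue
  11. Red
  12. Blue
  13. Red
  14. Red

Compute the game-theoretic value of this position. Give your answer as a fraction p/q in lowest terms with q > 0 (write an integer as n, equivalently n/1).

Build val(s[:k]) for k = 1..14, string s = Blue Blue Red Red Red Blue Red Red Red Blue Red Blue Red Red.
val(B) = { 0 | (no moves) } — 1
val(BB) = { 0, 1 | (no moves) } — 2
val(BBR) = { 0, 1 | 2 } — 3/2
val(BBRR) = { 0, 1 | 3/2, 2 } — 5/4
val(BBRRR) = { 0, 1 | 5/4, 3/2, 2 } — 9/8
val(BBRRRB) = { 0, 1, 9/8 | 5/4, 3/2, 2 } — 19/16
val(BBRRRBR) = { 0, 1, 9/8 | 19/16, 5/4, 3/2, 2 } — 37/32
val(BBRRRBRR) = { 0, 1, 9/8 | 37/32, 19/16, 5/4, 3/2, 2 } — 73/64
val(BBRRRBRRR) = { 0, 1, 9/8 | 73/64, 37/32, 19/16, 5/4, 3/2, 2 } — 145/128
val(BBRRRBRRRB) = { 0, 1, 9/8, 145/128 | 73/64, 37/32, 19/16, 5/4, 3/2, 2 } — 291/256
val(BBRRRBRRRBR) = { 0, 1, 9/8, 145/128 | 291/256, 73/64, 37/32, 19/16, 5/4, 3/2, 2 } — 581/512
val(BBRRRBRRRBRB) = { 0, 1, 9/8, 145/128, 581/512 | 291/256, 73/64, 37/32, 19/16, 5/4, 3/2, 2 } — 1163/1024
val(BBRRRBRRRBRBR) = { 0, 1, 9/8, 145/128, 581/512 | 1163/1024, 291/256, 73/64, 37/32, 19/16, 5/4, 3/2, 2 } — 2325/2048
val(BBRRRBRRRBRBRR) = { 0, 1, 9/8, 145/128, 581/512 | 2325/2048, 1163/1024, 291/256, 73/64, 37/32, 19/16, 5/4, 3/2, 2 } — 4649/4096

4649/4096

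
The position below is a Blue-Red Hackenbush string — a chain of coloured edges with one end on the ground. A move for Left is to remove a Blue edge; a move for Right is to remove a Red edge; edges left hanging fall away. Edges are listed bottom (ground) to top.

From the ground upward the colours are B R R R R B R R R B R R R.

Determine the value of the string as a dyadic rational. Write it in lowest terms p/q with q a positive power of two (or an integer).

val_1 [B]  L=[0]  R=[(no moves)]  -> 1
val_2 [BR]  L=[0]  R=[1]  -> 1/2
val_3 [BRR]  L=[0]  R=[1/2 1]  -> 1/4
val_4 [BRRR]  L=[0]  R=[1/4 1/2 1]  -> 1/8
val_5 [BRRRR]  L=[0]  R=[1/8 1/4 1/2 1]  -> 1/16
val_6 [BRRRRB]  L=[0 1/16]  R=[1/8 1/4 1/2 1]  -> 3/32
val_7 [BRRRRBR]  L=[0 1/16]  R=[3/32 1/8 1/4 1/2 1]  -> 5/64
val_8 [BRRRRBRR]  L=[0 1/16]  R=[5/64 3/32 1/8 1/4 1/2 1]  -> 9/128
val_9 [BRRRRBRRR]  L=[0 1/16]  R=[9/128 5/64 3/32 1/8 1/4 1/2 1]  -> 17/256
val_10 [BRRRRBRRRB]  L=[0 1/16 17/256]  R=[9/128 5/64 3/32 1/8 1/4 1/2 1]  -> 35/512
val_11 [BRRRRBRRRBR]  L=[0 1/16 17/256]  R=[35/512 9/128 5/64 3/32 1/8 1/4 1/2 1]  -> 69/1024
val_12 [BRRRRBRRRBRR]  L=[0 1/16 17/256]  R=[69/1024 35/512 9/128 5/64 3/32 1/8 1/4 1/2 1]  -> 137/2048
val_13 [BRRRRBRRRBRRR]  L=[0 1/16 17/256]  R=[137/2048 69/1024 35/512 9/128 5/64 3/32 1/8 1/4 1/2 1]  -> 273/4096

273/4096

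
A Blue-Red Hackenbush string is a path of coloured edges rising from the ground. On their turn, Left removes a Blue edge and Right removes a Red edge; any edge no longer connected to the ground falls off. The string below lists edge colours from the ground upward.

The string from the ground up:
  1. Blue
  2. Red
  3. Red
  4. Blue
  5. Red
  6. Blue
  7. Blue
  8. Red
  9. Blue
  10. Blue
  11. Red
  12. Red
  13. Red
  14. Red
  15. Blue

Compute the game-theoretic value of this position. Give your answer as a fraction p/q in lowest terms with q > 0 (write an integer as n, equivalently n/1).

5827/16384

Recurse on prefixes of the 15-edge string Blue Red Red Blue Red Blue Blue Red Blue Blue Red Red Red Red Blue:
edge 1 of 15 (Blue): { 0 | · } → 1
edge 2 of 15 (Red): { 0 | 1 } → 1/2
edge 3 of 15 (Red): { 0 | 1/2, 1 } → 1/4
edge 4 of 15 (Blue): { 0, 1/4 | 1/2, 1 } → 3/8
edge 5 of 15 (Red): { 0, 1/4 | 3/8, 1/2, 1 } → 5/16
edge 6 of 15 (Blue): { 0, 1/4, 5/16 | 3/8, 1/2, 1 } → 11/32
edge 7 of 15 (Blue): { 0, 1/4, 5/16, 11/32 | 3/8, 1/2, 1 } → 23/64
edge 8 of 15 (Red): { 0, 1/4, 5/16, 11/32 | 23/64, 3/8, 1/2, 1 } → 45/128
edge 9 of 15 (Blue): { 0, 1/4, 5/16, 11/32, 45/128 | 23/64, 3/8, 1/2, 1 } → 91/256
edge 10 of 15 (Blue): { 0, 1/4, 5/16, 11/32, 45/128, 91/256 | 23/64, 3/8, 1/2, 1 } → 183/512
edge 11 of 15 (Red): { 0, 1/4, 5/16, 11/32, 45/128, 91/256 | 183/512, 23/64, 3/8, 1/2, 1 } → 365/1024
edge 12 of 15 (Red): { 0, 1/4, 5/16, 11/32, 45/128, 91/256 | 365/1024, 183/512, 23/64, 3/8, 1/2, 1 } → 729/2048
edge 13 of 15 (Red): { 0, 1/4, 5/16, 11/32, 45/128, 91/256 | 729/2048, 365/1024, 183/512, 23/64, 3/8, 1/2, 1 } → 1457/4096
edge 14 of 15 (Red): { 0, 1/4, 5/16, 11/32, 45/128, 91/256 | 1457/4096, 729/2048, 365/1024, 183/512, 23/64, 3/8, 1/2, 1 } → 2913/8192
edge 15 of 15 (Blue): { 0, 1/4, 5/16, 11/32, 45/128, 91/256, 2913/8192 | 1457/4096, 729/2048, 365/1024, 183/512, 23/64, 3/8, 1/2, 1 } → 5827/16384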